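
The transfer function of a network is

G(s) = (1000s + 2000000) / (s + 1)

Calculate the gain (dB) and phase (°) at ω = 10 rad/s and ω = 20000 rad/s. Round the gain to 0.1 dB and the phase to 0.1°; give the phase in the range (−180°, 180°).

Substitute s = j10:
Numerator: 1000(j10) + 2000000 = 2000000 + j10000
Denominator: (j10) + 1 = 1 + j10
|N| = √(2000000² + 10000²) ≈ 2e+06, ∠N ≈ 0.29°
|D| = √(1² + 10²) ≈ 10.05, ∠D ≈ 84.29°
|G| = 2e+06 / 10.05 ≈ 1.99e+05
Gain = 20 log₁₀(1.99e+05) ≈ 105.98 dB
∠G = 0.29° − 84.29° = -84.00°

Substitute s = j20000:
Numerator: 1000(j20000) + 2000000 = 2000000 + j20000000
Denominator: (j20000) + 1 = 1 + j20000
|N| = √(2000000² + 20000000²) ≈ 2.01e+07, ∠N ≈ 84.29°
|D| = √(1² + 20000²) ≈ 20000, ∠D ≈ 90.00°
|G| = 2.01e+07 / 20000 ≈ 1005
Gain = 20 log₁₀(1005) ≈ 60.04 dB
∠G = 84.29° − 90.00° = -5.71°

ω = 10: 106.0 dB, -84.0°; ω = 20000: 60.0 dB, -5.7°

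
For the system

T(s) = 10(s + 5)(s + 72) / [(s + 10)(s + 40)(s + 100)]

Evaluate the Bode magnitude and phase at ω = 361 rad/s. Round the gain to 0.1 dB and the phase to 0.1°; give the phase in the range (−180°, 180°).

-31.4 dB, -78.7°

At s = jω = j361:
zero (s+5): 5 + j361 → |·| = √(5²+361²) = √130346 ≈ 361.03, ∠ = arctan(361/5) ≈ 89.21°
zero (s+72): 72 + j361 → |·| = √(72²+361²) = √135505 ≈ 368.11, ∠ = arctan(361/72) ≈ 78.72°
pole (s+10): 10 + j361 → |·| = √(10²+361²) = √130421 ≈ 361.14, ∠ = arctan(361/10) ≈ 88.41°
pole (s+40): 40 + j361 → |·| = √(40²+361²) = √131921 ≈ 363.21, ∠ = arctan(361/40) ≈ 83.68°
pole (s+100): 100 + j361 → |·| = √(100²+361²) = √140321 ≈ 374.59, ∠ = arctan(361/100) ≈ 74.52°
|T| = 10 · 1.329e+05 / 4.9135e+07 ≈ 0.027048
Gain = 20 log₁₀(0.027048) ≈ -31.36 dB
∠T = 167.93° − 246.61° = -78.68°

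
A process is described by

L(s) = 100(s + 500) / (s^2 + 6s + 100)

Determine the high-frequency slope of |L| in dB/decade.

-20 dB/decade

Each pole contributes −20 dB/decade at high frequency; each zero contributes +20 dB/decade.
Net: 1 zero(s) − 2 pole(s) → -20 dB/decade.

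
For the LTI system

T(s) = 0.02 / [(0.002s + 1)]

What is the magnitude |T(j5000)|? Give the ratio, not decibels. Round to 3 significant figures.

0.00199

At ω = 5000 rad/s:
pole (1 + j5000·0.002) = 1 + j10 → |·| ≈ 10.05, ∠ ≈ 84.29°
|T| = 0.02 · 1 / (10.05) ≈ 0.00199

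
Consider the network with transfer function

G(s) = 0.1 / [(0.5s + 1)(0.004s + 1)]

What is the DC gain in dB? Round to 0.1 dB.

G(0) = 0.1 · 1 / 1 = 0.1
20 log₁₀(0.1) ≈ -20.00 dB

-20.0 dB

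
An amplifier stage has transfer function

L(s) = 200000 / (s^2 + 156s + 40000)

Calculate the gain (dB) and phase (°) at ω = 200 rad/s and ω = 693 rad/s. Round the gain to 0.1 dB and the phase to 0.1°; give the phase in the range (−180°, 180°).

ω = 200: 16.1 dB, -90.0°; ω = 693: -7.1 dB, -166.2°

At s = jω = j200:
quadratic: (j200)² + 156·j200 + 40000 = 0 + j31200 → |·| ≈ 31200, ∠ ≈ 90.00°
|L| = 200000 / 31200 ≈ 6.4103
Gain = 20 log₁₀(6.4103) ≈ 16.14 dB
∠L = 0.00° − 90.00° = -90.00°

At s = jω = j693:
quadratic: (j693)² + 156·j693 + 40000 = -440249 + j108108 → |·| ≈ 4.5333e+05, ∠ ≈ 166.20°
|L| = 200000 / 4.5333e+05 ≈ 0.44118
Gain = 20 log₁₀(0.44118) ≈ -7.11 dB
∠L = 0.00° − 166.20° = -166.20°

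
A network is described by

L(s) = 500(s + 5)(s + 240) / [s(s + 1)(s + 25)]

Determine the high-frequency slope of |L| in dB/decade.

Each pole contributes −20 dB/decade at high frequency; each zero contributes +20 dB/decade.
Net: 2 zero(s) − 3 pole(s) → -20 dB/decade.

-20 dB/decade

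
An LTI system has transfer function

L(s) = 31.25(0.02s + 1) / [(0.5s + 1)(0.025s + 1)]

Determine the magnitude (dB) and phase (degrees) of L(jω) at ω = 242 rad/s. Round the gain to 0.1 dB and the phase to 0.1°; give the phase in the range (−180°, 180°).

-13.6 dB, -91.8°

At ω = 242 rad/s:
zero (1 + j242·0.02) = 1 + j4.84 → |·| ≈ 4.9422, ∠ ≈ 78.33°
pole (1 + j242·0.5) = 1 + j121 → |·| ≈ 121, ∠ ≈ 89.53°
pole (1 + j242·0.025) = 1 + j6.05 → |·| ≈ 6.1321, ∠ ≈ 80.61°
|L| = 31.25 · 4.9422 / (121 · 6.1321) ≈ 0.20815
Gain = 20 log₁₀(0.20815) ≈ -13.63 dB
∠L = (78.33°) − (89.53° + 80.61°) = -91.81°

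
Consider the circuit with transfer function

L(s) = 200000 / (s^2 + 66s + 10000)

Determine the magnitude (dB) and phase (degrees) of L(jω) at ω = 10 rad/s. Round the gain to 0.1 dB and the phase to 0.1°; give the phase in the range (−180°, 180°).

26.1 dB, -3.8°

At s = jω = j10:
quadratic: (j10)² + 66·j10 + 10000 = 9900 + j660 → |·| ≈ 9922, ∠ ≈ 3.81°
|L| = 200000 / 9922 ≈ 20.157
Gain = 20 log₁₀(20.157) ≈ 26.09 dB
∠L = 0.00° − 3.81° = -3.81°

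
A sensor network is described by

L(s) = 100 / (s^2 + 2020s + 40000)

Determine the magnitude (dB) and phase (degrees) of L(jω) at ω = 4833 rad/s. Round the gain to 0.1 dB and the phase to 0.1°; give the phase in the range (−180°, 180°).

-108.1 dB, -157.3°

Substitute s = j4833:
Numerator: 100 = 100 + j0
Denominator: (j4833)^2 + 2020(j4833) + 40000 = -23317889 + j9762660
|N| = √(100² + 0²) ≈ 100, ∠N ≈ 0.00°
|D| = √(23317889² + 9762660²) ≈ 2.5279e+07, ∠D ≈ 157.28°
|L| = 100 / 2.5279e+07 ≈ 3.9559e-06
Gain = 20 log₁₀(3.9559e-06) ≈ -108.06 dB
∠L = 0.00° − 157.28° = -157.28°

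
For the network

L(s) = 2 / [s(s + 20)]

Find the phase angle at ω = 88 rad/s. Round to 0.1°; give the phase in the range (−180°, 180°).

-167.2°

At s = jω = j88:
pole (s+20): 20 + j88 → |·| = √(20²+88²) = √8144 ≈ 90.244, ∠ = arctan(88/20) ≈ 77.20°
pole at origin: |s| = 88, ∠ = 90.00° (in denominator)
∠L = 0.00° − 167.20° = -167.20°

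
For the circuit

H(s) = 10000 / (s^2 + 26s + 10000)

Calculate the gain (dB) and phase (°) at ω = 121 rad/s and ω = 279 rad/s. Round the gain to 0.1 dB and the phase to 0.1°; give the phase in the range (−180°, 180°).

ω = 121: 5.0 dB, -145.9°; ω = 279: -16.7 dB, -173.9°

At s = jω = j121:
quadratic: (j121)² + 26·j121 + 10000 = -4641 + j3146 → |·| ≈ 5606.8, ∠ ≈ 145.87°
|H| = 10000 / 5606.8 ≈ 1.7835
Gain = 20 log₁₀(1.7835) ≈ 5.03 dB
∠H = 0.00° − 145.87° = -145.87°

At s = jω = j279:
quadratic: (j279)² + 26·j279 + 10000 = -67841 + j7254 → |·| ≈ 68228, ∠ ≈ 173.90°
|H| = 10000 / 68228 ≈ 0.14657
Gain = 20 log₁₀(0.14657) ≈ -16.68 dB
∠H = 0.00° − 173.90° = -173.90°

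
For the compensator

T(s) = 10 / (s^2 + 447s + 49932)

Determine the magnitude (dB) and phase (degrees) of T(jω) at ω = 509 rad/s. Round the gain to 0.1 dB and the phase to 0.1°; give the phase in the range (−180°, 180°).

Substitute s = j509:
Numerator: 10 = 10 + j0
Denominator: (j509)^2 + 447(j509) + 49932 = -209149 + j227523
|N| = √(10² + 0²) ≈ 10, ∠N ≈ 0.00°
|D| = √(209149² + 227523²) ≈ 3.0905e+05, ∠D ≈ 132.59°
|T| = 10 / 3.0905e+05 ≈ 3.2357e-05
Gain = 20 log₁₀(3.2357e-05) ≈ -89.80 dB
∠T = 0.00° − 132.59° = -132.59°

-89.8 dB, -132.6°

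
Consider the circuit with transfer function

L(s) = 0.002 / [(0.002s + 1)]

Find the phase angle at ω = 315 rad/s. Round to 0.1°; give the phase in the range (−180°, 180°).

-32.2°

At ω = 315 rad/s:
pole (1 + j315·0.002) = 1 + j0.63 → |·| ≈ 1.1819, ∠ ≈ 32.21°
∠L = (0°) − (32.21°) = -32.21°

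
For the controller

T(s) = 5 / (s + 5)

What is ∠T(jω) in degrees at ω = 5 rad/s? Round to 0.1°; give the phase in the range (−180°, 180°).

At s = jω = j5:
pole (s+5): 5 + j5 → |·| = √(5²+5²) = √50 ≈ 7.0711, ∠ = arctan(5/5) ≈ 45.00°
∠T = 0.00° − 45.00° = -45.00°

-45.0°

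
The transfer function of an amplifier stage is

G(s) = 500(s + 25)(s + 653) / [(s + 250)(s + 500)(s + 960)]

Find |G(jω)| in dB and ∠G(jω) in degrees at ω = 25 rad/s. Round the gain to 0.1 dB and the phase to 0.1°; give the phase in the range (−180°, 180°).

At s = jω = j25:
zero (s+25): 25 + j25 → |·| = √(25²+25²) = √1250 ≈ 35.355, ∠ = arctan(25/25) ≈ 45.00°
zero (s+653): 653 + j25 → |·| = √(653²+25²) = √427034 ≈ 653.48, ∠ = arctan(25/653) ≈ 2.19°
pole (s+250): 250 + j25 → |·| = √(250²+25²) = √63125 ≈ 251.25, ∠ = arctan(25/250) ≈ 5.71°
pole (s+500): 500 + j25 → |·| = √(500²+25²) = √250625 ≈ 500.62, ∠ = arctan(25/500) ≈ 2.86°
pole (s+960): 960 + j25 → |·| = √(960²+25²) = √922225 ≈ 960.33, ∠ = arctan(25/960) ≈ 1.49°
|G| = 500 · 23104 / 1.2079e+08 ≈ 0.095637
Gain = 20 log₁₀(0.095637) ≈ -20.39 dB
∠G = 47.19° − 10.06° = 37.13°

-20.4 dB, 37.1°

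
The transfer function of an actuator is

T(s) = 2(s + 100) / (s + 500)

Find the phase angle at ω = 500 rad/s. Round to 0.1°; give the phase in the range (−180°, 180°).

At s = jω = j500:
zero (s+100): 100 + j500 → |·| = √(100²+500²) = √260000 ≈ 509.9, ∠ = arctan(500/100) ≈ 78.69°
pole (s+500): 500 + j500 → |·| = √(500²+500²) = √500000 ≈ 707.11, ∠ = arctan(500/500) ≈ 45.00°
∠T = 78.69° − 45.00° = 33.69°

33.7°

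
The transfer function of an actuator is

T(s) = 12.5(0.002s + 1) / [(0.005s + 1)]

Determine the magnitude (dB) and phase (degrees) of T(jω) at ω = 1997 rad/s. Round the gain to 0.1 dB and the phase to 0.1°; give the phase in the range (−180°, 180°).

At ω = 1997 rad/s:
zero (1 + j1997·0.002) = 1 + j3.994 → |·| ≈ 4.1173, ∠ ≈ 75.94°
pole (1 + j1997·0.005) = 1 + j9.985 → |·| ≈ 10.035, ∠ ≈ 84.28°
|T| = 12.5 · 4.1173 / (10.035) ≈ 5.1287
Gain = 20 log₁₀(5.1287) ≈ 14.20 dB
∠T = (75.94°) − (84.28°) = -8.34°

14.2 dB, -8.3°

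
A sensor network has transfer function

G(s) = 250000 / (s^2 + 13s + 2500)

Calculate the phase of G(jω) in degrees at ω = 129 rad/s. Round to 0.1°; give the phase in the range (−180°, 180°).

At s = jω = j129:
quadratic: (j129)² + 13·j129 + 2500 = -14141 + j1677 → |·| ≈ 14240, ∠ ≈ 173.24°
∠G = 0.00° − 173.24° = -173.24°

-173.2°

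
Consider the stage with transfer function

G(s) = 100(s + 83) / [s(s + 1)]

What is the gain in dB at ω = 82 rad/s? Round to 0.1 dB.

At s = jω = j82:
zero (s+83): 83 + j82 → |·| = √(83²+82²) = √13613 ≈ 116.67, ∠ = arctan(82/83) ≈ 44.65°
pole (s+1): 1 + j82 → |·| = √(1²+82²) = √6725 ≈ 82.006, ∠ = arctan(82/1) ≈ 89.30°
pole at origin: |s| = 82, ∠ = 90.00° (in denominator)
|G| = 100 · 116.67 / 6724.5 ≈ 1.735
Gain = 20 log₁₀(1.735) ≈ 4.79 dB

4.8 dB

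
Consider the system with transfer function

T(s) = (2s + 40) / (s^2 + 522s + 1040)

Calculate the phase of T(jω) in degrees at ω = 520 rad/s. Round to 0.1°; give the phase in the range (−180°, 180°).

-47.0°

Substitute s = j520:
Numerator: 2(j520) + 40 = 40 + j1040
Denominator: (j520)^2 + 522(j520) + 1040 = -269360 + j271440
|N| = √(40² + 1040²) ≈ 1040.8, ∠N ≈ 87.80°
|D| = √(269360² + 271440²) ≈ 3.8241e+05, ∠D ≈ 134.78°
∠T = 87.80° − 134.78° = -46.98°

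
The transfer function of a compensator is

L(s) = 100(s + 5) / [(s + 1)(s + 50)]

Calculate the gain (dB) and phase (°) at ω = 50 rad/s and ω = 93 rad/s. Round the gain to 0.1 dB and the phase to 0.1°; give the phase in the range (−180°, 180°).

At s = jω = j50:
zero (s+5): 5 + j50 → |·| = √(5²+50²) = √2525 ≈ 50.249, ∠ = arctan(50/5) ≈ 84.29°
pole (s+1): 1 + j50 → |·| = √(1²+50²) = √2501 ≈ 50.01, ∠ = arctan(50/1) ≈ 88.85°
pole (s+50): 50 + j50 → |·| = √(50²+50²) = √5000 ≈ 70.711, ∠ = arctan(50/50) ≈ 45.00°
|L| = 100 · 50.249 / 3536.3 ≈ 1.4209
Gain = 20 log₁₀(1.4209) ≈ 3.05 dB
∠L = 84.29° − 133.85° = -49.56°

At s = jω = j93:
zero (s+5): 5 + j93 → |·| = √(5²+93²) = √8674 ≈ 93.134, ∠ = arctan(93/5) ≈ 86.92°
pole (s+1): 1 + j93 → |·| = √(1²+93²) = √8650 ≈ 93.005, ∠ = arctan(93/1) ≈ 89.38°
pole (s+50): 50 + j93 → |·| = √(50²+93²) = √11149 ≈ 105.59, ∠ = arctan(93/50) ≈ 61.74°
|L| = 100 · 93.134 / 9820.4 ≈ 0.94837
Gain = 20 log₁₀(0.94837) ≈ -0.46 dB
∠L = 86.92° − 151.12° = -64.20°

ω = 50: 3.1 dB, -49.6°; ω = 93: -0.5 dB, -64.2°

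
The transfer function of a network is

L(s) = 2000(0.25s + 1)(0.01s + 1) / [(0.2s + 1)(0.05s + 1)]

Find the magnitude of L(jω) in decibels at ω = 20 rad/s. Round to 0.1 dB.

65.0 dB

At ω = 20 rad/s:
zero (1 + j20·0.25) = 1 + j5 → |·| ≈ 5.099, ∠ ≈ 78.69°
zero (1 + j20·0.01) = 1 + j0.2 → |·| ≈ 1.0198, ∠ ≈ 11.31°
pole (1 + j20·0.2) = 1 + j4 → |·| ≈ 4.1231, ∠ ≈ 75.96°
pole (1 + j20·0.05) = 1 + j1 → |·| ≈ 1.4142, ∠ ≈ 45.00°
|L| = 2000 · 5.099 · 1.0198 / (4.1231 · 1.4142) ≈ 1783.6
Gain = 20 log₁₀(1783.6) ≈ 65.03 dB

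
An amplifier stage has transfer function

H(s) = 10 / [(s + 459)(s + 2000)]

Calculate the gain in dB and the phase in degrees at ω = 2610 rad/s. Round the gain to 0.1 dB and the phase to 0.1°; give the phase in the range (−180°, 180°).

At s = jω = j2610:
pole (s+459): 459 + j2610 → |·| = √(459²+2610²) = √7022781 ≈ 2650.1, ∠ = arctan(2610/459) ≈ 80.03°
pole (s+2000): 2000 + j2610 → |·| = √(2000²+2610²) = √10812100 ≈ 3288.2, ∠ = arctan(2610/2000) ≈ 52.54°
|H| = 10 / 8.7141e+06 ≈ 1.1476e-06
Gain = 20 log₁₀(1.1476e-06) ≈ -118.80 dB
∠H = 0.00° − 132.57° = -132.57°

-118.8 dB, -132.6°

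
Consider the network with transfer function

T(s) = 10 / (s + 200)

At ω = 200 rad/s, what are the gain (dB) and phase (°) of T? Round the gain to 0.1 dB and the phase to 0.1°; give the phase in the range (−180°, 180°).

Substitute s = j200:
Numerator: 10 = 10 + j0
Denominator: (j200) + 200 = 200 + j200
|N| = √(10² + 0²) ≈ 10, ∠N ≈ 0.00°
|D| = √(200² + 200²) ≈ 282.84, ∠D ≈ 45.00°
|T| = 10 / 282.84 ≈ 0.035356
Gain = 20 log₁₀(0.035356) ≈ -29.03 dB
∠T = 0.00° − 45.00° = -45.00°

-29.0 dB, -45.0°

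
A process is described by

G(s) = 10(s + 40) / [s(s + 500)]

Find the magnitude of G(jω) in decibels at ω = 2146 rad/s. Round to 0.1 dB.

-46.9 dB

At s = jω = j2146:
zero (s+40): 40 + j2146 → |·| = √(40²+2146²) = √4606916 ≈ 2146.4, ∠ = arctan(2146/40) ≈ 88.93°
pole (s+500): 500 + j2146 → |·| = √(500²+2146²) = √4855316 ≈ 2203.5, ∠ = arctan(2146/500) ≈ 76.88°
pole at origin: |s| = 2146, ∠ = 90.00° (in denominator)
|G| = 10 · 2146.4 / 4.7287e+06 ≈ 0.0045391
Gain = 20 log₁₀(0.0045391) ≈ -46.86 dB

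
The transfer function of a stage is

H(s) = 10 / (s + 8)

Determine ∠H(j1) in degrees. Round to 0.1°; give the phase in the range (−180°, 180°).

Substitute s = j1:
Numerator: 10 = 10 + j0
Denominator: (j1) + 8 = 8 + j1
|N| = √(10² + 0²) ≈ 10, ∠N ≈ 0.00°
|D| = √(8² + 1²) ≈ 8.0623, ∠D ≈ 7.13°
∠H = 0.00° − 7.13° = -7.13°

-7.1°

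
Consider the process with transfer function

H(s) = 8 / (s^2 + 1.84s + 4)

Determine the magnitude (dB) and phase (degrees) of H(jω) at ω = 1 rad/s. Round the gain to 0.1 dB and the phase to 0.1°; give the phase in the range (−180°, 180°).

7.1 dB, -31.5°

At s = jω = j1:
quadratic: (j1)² + 1.84·j1 + 4 = 3 + j1.84 → |·| ≈ 3.5193, ∠ ≈ 31.52°
|H| = 8 / 3.5193 ≈ 2.2732
Gain = 20 log₁₀(2.2732) ≈ 7.13 dB
∠H = 0.00° − 31.52° = -31.52°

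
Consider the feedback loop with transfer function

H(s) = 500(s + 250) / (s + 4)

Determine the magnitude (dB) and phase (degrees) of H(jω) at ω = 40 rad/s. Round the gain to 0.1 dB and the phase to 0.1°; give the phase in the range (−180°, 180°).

At s = jω = j40:
zero (s+250): 250 + j40 → |·| = √(250²+40²) = √64100 ≈ 253.18, ∠ = arctan(40/250) ≈ 9.09°
pole (s+4): 4 + j40 → |·| = √(4²+40²) = √1616 ≈ 40.2, ∠ = arctan(40/4) ≈ 84.29°
|H| = 500 · 253.18 / 40.2 ≈ 3149
Gain = 20 log₁₀(3149) ≈ 69.96 dB
∠H = 9.09° − 84.29° = -75.20°

70.0 dB, -75.2°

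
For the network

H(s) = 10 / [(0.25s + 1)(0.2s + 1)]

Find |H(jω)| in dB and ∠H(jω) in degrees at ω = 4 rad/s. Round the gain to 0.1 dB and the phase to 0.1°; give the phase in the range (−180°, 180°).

14.8 dB, -83.7°

At ω = 4 rad/s:
pole (1 + j4·0.25) = 1 + j1 → |·| ≈ 1.4142, ∠ ≈ 45.00°
pole (1 + j4·0.2) = 1 + j0.8 → |·| ≈ 1.2806, ∠ ≈ 38.66°
|H| = 10 · 1 / (1.4142 · 1.2806) ≈ 5.5217
Gain = 20 log₁₀(5.5217) ≈ 14.84 dB
∠H = (0°) − (45.00° + 38.66°) = -83.66°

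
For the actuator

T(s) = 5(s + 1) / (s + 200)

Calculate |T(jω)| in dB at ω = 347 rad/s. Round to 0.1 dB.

At s = jω = j347:
zero (s+1): 1 + j347 → |·| = √(1²+347²) = √120410 ≈ 347, ∠ = arctan(347/1) ≈ 89.83°
pole (s+200): 200 + j347 → |·| = √(200²+347²) = √160409 ≈ 400.51, ∠ = arctan(347/200) ≈ 60.04°
|T| = 5 · 347 / 400.51 ≈ 4.332
Gain = 20 log₁₀(4.332) ≈ 12.73 dB

12.7 dB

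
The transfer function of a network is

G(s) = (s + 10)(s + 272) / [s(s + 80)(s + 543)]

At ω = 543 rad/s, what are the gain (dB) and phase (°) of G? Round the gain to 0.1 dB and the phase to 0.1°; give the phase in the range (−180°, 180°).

-56.8 dB, -64.3°

At s = jω = j543:
zero (s+10): 10 + j543 → |·| = √(10²+543²) = √294949 ≈ 543.09, ∠ = arctan(543/10) ≈ 88.94°
zero (s+272): 272 + j543 → |·| = √(272²+543²) = √368833 ≈ 607.32, ∠ = arctan(543/272) ≈ 63.39°
pole (s+80): 80 + j543 → |·| = √(80²+543²) = √301249 ≈ 548.86, ∠ = arctan(543/80) ≈ 81.62°
pole (s+543): 543 + j543 → |·| = √(543²+543²) = √589698 ≈ 767.92, ∠ = arctan(543/543) ≈ 45.00°
pole at origin: |s| = 543, ∠ = 90.00° (in denominator)
|G| = 1 · 3.2983e+05 / 2.2886e+08 ≈ 0.0014412
Gain = 20 log₁₀(0.0014412) ≈ -56.83 dB
∠G = 152.33° − 216.62° = -64.29°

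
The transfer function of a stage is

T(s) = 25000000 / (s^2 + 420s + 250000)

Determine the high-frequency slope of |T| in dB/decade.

-40 dB/decade

Each pole contributes −20 dB/decade at high frequency; each zero contributes +20 dB/decade.
Net: 0 zero(s) − 2 pole(s) → -40 dB/decade.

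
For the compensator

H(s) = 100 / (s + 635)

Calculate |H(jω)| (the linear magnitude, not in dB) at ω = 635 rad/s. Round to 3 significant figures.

Substitute s = j635:
Numerator: 100 = 100 + j0
Denominator: (j635) + 635 = 635 + j635
|N| = √(100² + 0²) ≈ 100, ∠N ≈ 0.00°
|D| = √(635² + 635²) ≈ 898.03, ∠D ≈ 45.00°
|H| = 100 / 898.03 ≈ 0.11135

0.111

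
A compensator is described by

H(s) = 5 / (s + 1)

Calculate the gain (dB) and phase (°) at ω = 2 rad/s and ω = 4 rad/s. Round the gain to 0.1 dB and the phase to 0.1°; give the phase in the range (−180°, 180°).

ω = 2: 7.0 dB, -63.4°; ω = 4: 1.7 dB, -76.0°

At s = jω = j2:
pole (s+1): 1 + j2 → |·| = √(1²+2²) = √5 ≈ 2.2361, ∠ = arctan(2/1) ≈ 63.43°
|H| = 5 / 2.2361 ≈ 2.236
Gain = 20 log₁₀(2.236) ≈ 6.99 dB
∠H = 0.00° − 63.43° = -63.43°

At s = jω = j4:
pole (s+1): 1 + j4 → |·| = √(1²+4²) = √17 ≈ 4.1231, ∠ = arctan(4/1) ≈ 75.96°
|H| = 5 / 4.1231 ≈ 1.2127
Gain = 20 log₁₀(1.2127) ≈ 1.68 dB
∠H = 0.00° − 75.96° = -75.96°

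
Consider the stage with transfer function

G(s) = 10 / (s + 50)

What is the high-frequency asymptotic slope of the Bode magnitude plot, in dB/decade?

-20 dB/decade

Each pole contributes −20 dB/decade at high frequency; each zero contributes +20 dB/decade.
Net: 0 zero(s) − 1 pole(s) → -20 dB/decade.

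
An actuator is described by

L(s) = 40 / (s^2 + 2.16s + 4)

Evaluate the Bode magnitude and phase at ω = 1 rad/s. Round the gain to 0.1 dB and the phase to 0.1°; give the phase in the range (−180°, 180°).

At s = jω = j1:
quadratic: (j1)² + 2.16·j1 + 4 = 3 + j2.16 → |·| ≈ 3.6967, ∠ ≈ 35.75°
|L| = 40 / 3.6967 ≈ 10.82
Gain = 20 log₁₀(10.82) ≈ 20.68 dB
∠L = 0.00° − 35.75° = -35.75°

20.7 dB, -35.8°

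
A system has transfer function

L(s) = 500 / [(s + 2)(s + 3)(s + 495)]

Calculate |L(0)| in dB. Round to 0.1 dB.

L(0) = 500 / (2·3·495) ≈ 0.16835
20 log₁₀(0.16835) ≈ -15.48 dB

-15.5 dB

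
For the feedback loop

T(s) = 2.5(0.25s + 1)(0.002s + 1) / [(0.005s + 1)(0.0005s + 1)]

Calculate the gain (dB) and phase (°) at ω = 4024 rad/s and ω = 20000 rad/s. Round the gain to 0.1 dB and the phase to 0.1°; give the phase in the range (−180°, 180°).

ω = 4024: 53.1 dB, 22.1°; ω = 20000: 53.9 dB, 4.8°

At ω = 4024 rad/s:
zero (1 + j4024·0.25) = 1 + j1006 → |·| ≈ 1006, ∠ ≈ 89.94°
zero (1 + j4024·0.002) = 1 + j8.048 → |·| ≈ 8.1099, ∠ ≈ 82.92°
pole (1 + j4024·0.005) = 1 + j20.12 → |·| ≈ 20.145, ∠ ≈ 87.15°
pole (1 + j4024·0.0005) = 1 + j2.012 → |·| ≈ 2.2468, ∠ ≈ 63.57°
|T| = 2.5 · 1006 · 8.1099 / (20.145 · 2.2468) ≈ 450.63
Gain = 20 log₁₀(450.63) ≈ 53.08 dB
∠T = (89.94° + 82.92°) − (87.15° + 63.57°) = 22.14°

At ω = 20000 rad/s:
zero (1 + j20000·0.25) = 1 + j5000 → |·| ≈ 5000, ∠ ≈ 89.99°
zero (1 + j20000·0.002) = 1 + j40 → |·| ≈ 40.012, ∠ ≈ 88.57°
pole (1 + j20000·0.005) = 1 + j100 → |·| ≈ 100, ∠ ≈ 89.43°
pole (1 + j20000·0.0005) = 1 + j10 → |·| ≈ 10.05, ∠ ≈ 84.29°
|T| = 2.5 · 5000 · 40.012 / (100 · 10.05) ≈ 497.66
Gain = 20 log₁₀(497.66) ≈ 53.94 dB
∠T = (89.99° + 88.57°) − (89.43° + 84.29°) = 4.84°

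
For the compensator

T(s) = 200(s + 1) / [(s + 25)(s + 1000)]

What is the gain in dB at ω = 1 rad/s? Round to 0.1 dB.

-38.9 dB

At s = jω = j1:
zero (s+1): 1 + j1 → |·| = √(1²+1²) = √2 ≈ 1.4142, ∠ = arctan(1/1) ≈ 45.00°
pole (s+25): 25 + j1 → |·| = √(25²+1²) = √626 ≈ 25.02, ∠ = arctan(1/25) ≈ 2.29°
pole (s+1000): 1000 + j1 → |·| = √(1000²+1²) = √1000001 ≈ 1000, ∠ = arctan(1/1000) ≈ 0.06°
|T| = 200 · 1.4142 / 25020 ≈ 0.011305
Gain = 20 log₁₀(0.011305) ≈ -38.93 dB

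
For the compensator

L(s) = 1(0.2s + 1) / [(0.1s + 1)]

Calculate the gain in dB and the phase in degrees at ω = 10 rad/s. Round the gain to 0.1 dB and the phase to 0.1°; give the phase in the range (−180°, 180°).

4.0 dB, 18.4°

At ω = 10 rad/s:
zero (1 + j10·0.2) = 1 + j2 → |·| ≈ 2.2361, ∠ ≈ 63.43°
pole (1 + j10·0.1) = 1 + j1 → |·| ≈ 1.4142, ∠ ≈ 45.00°
|L| = 1 · 2.2361 / (1.4142) ≈ 1.5812
Gain = 20 log₁₀(1.5812) ≈ 3.98 dB
∠L = (63.43°) − (45.00°) = 18.43°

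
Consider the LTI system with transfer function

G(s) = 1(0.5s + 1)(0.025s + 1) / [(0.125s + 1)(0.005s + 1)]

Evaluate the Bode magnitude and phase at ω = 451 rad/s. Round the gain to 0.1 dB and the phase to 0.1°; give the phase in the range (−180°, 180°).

25.3 dB, 19.6°

At ω = 451 rad/s:
zero (1 + j451·0.5) = 1 + j225.5 → |·| ≈ 225.5, ∠ ≈ 89.75°
zero (1 + j451·0.025) = 1 + j11.275 → |·| ≈ 11.319, ∠ ≈ 84.93°
pole (1 + j451·0.125) = 1 + j56.375 → |·| ≈ 56.384, ∠ ≈ 88.98°
pole (1 + j451·0.005) = 1 + j2.255 → |·| ≈ 2.4668, ∠ ≈ 66.08°
|G| = 1 · 225.5 · 11.319 / (56.384 · 2.4668) ≈ 18.351
Gain = 20 log₁₀(18.351) ≈ 25.27 dB
∠G = (89.75° + 84.93°) − (88.98° + 66.08°) = 19.62°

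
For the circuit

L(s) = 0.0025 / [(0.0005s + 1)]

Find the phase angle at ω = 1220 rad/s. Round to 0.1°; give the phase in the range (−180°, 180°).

At ω = 1220 rad/s:
pole (1 + j1220·0.0005) = 1 + j0.61 → |·| ≈ 1.1714, ∠ ≈ 31.38°
∠L = (0°) − (31.38°) = -31.38°

-31.4°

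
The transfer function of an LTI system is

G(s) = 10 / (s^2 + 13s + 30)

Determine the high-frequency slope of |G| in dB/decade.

Each pole contributes −20 dB/decade at high frequency; each zero contributes +20 dB/decade.
Net: 0 zero(s) − 2 pole(s) → -40 dB/decade.

-40 dB/decade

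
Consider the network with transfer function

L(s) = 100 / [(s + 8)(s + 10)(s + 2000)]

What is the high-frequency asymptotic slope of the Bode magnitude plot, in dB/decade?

-60 dB/decade

Each pole contributes −20 dB/decade at high frequency; each zero contributes +20 dB/decade.
Net: 0 zero(s) − 3 pole(s) → -60 dB/decade.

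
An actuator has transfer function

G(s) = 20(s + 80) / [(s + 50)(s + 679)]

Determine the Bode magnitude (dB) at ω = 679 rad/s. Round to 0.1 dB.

At s = jω = j679:
zero (s+80): 80 + j679 → |·| = √(80²+679²) = √467441 ≈ 683.7, ∠ = arctan(679/80) ≈ 83.28°
pole (s+50): 50 + j679 → |·| = √(50²+679²) = √463541 ≈ 680.84, ∠ = arctan(679/50) ≈ 85.79°
pole (s+679): 679 + j679 → |·| = √(679²+679²) = √922082 ≈ 960.25, ∠ = arctan(679/679) ≈ 45.00°
|G| = 20 · 683.7 / 6.5378e+05 ≈ 0.020915
Gain = 20 log₁₀(0.020915) ≈ -33.59 dB

-33.6 dB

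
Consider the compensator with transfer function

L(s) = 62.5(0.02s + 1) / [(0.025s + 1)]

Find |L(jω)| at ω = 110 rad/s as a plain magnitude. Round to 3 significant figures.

51.6

At ω = 110 rad/s:
zero (1 + j110·0.02) = 1 + j2.2 → |·| ≈ 2.4166, ∠ ≈ 65.56°
pole (1 + j110·0.025) = 1 + j2.75 → |·| ≈ 2.9262, ∠ ≈ 70.02°
|L| = 62.5 · 2.4166 / (2.9262) ≈ 51.616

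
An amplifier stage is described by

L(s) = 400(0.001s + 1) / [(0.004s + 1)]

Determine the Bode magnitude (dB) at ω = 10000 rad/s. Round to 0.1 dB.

At ω = 10000 rad/s:
zero (1 + j10000·0.001) = 1 + j10 → |·| ≈ 10.05, ∠ ≈ 84.29°
pole (1 + j10000·0.004) = 1 + j40 → |·| ≈ 40.012, ∠ ≈ 88.57°
|L| = 400 · 10.05 / (40.012) ≈ 100.47
Gain = 20 log₁₀(100.47) ≈ 40.04 dB

40.0 dB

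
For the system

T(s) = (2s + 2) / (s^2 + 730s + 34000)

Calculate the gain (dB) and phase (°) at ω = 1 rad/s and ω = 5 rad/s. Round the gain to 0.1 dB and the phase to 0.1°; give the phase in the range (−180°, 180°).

Substitute s = j1:
Numerator: 2(j1) + 2 = 2 + j2
Denominator: (j1)^2 + 730(j1) + 34000 = 33999 + j730
|N| = √(2² + 2²) ≈ 2.8284, ∠N ≈ 45.00°
|D| = √(33999² + 730²) ≈ 34007, ∠D ≈ 1.23°
|T| = 2.8284 / 34007 ≈ 8.3171e-05
Gain = 20 log₁₀(8.3171e-05) ≈ -81.60 dB
∠T = 45.00° − 1.23° = 43.77°

Substitute s = j5:
Numerator: 2(j5) + 2 = 2 + j10
Denominator: (j5)^2 + 730(j5) + 34000 = 33975 + j3650
|N| = √(2² + 10²) ≈ 10.198, ∠N ≈ 78.69°
|D| = √(33975² + 3650²) ≈ 34171, ∠D ≈ 6.13°
|T| = 10.198 / 34171 ≈ 0.00029844
Gain = 20 log₁₀(0.00029844) ≈ -70.50 dB
∠T = 78.69° − 6.13° = 72.56°

ω = 1: -81.6 dB, 43.8°; ω = 5: -70.5 dB, 72.6°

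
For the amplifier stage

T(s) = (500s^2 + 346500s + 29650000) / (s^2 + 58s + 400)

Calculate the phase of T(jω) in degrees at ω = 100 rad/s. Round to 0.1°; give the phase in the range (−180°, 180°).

Substitute s = j100:
Numerator: 500(j100)^2 + 346500(j100) + 29650000 = 24650000 + j34650000
Denominator: (j100)^2 + 58(j100) + 400 = -9600 + j5800
|N| = √(24650000² + 34650000²) ≈ 4.2523e+07, ∠N ≈ 54.57°
|D| = √(9600² + 5800²) ≈ 11216, ∠D ≈ 148.86°
∠T = 54.57° − 148.86° = -94.29°

-94.3°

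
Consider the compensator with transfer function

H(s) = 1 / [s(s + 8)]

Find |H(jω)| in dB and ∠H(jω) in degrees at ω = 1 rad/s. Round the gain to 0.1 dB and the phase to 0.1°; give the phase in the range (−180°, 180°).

At s = jω = j1:
pole (s+8): 8 + j1 → |·| = √(8²+1²) = √65 ≈ 8.0623, ∠ = arctan(1/8) ≈ 7.13°
pole at origin: |s| = 1, ∠ = 90.00° (in denominator)
|H| = 1 / 8.0623 ≈ 0.12403
Gain = 20 log₁₀(0.12403) ≈ -18.13 dB
∠H = 0.00° − 97.13° = -97.13°

-18.1 dB, -97.1°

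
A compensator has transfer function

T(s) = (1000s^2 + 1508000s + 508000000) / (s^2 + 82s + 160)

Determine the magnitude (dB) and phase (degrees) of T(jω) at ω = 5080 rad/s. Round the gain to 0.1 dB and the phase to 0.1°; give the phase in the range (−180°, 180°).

60.2 dB, -15.9°

Substitute s = j5080:
Numerator: 1000(j5080)^2 + 1508000(j5080) + 508000000 = -25298400000 + j7660640000
Denominator: (j5080)^2 + 82(j5080) + 160 = -25806240 + j416560
|N| = √(25298400000² + 7660640000²) ≈ 2.6433e+10, ∠N ≈ 163.15°
|D| = √(25806240² + 416560²) ≈ 2.581e+07, ∠D ≈ 179.08°
|T| = 2.6433e+10 / 2.581e+07 ≈ 1024.1
Gain = 20 log₁₀(1024.1) ≈ 60.21 dB
∠T = 163.15° − 179.08° = -15.93°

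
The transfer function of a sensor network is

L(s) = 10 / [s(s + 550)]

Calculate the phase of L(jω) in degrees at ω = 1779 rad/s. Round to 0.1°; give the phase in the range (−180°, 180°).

-162.8°

At s = jω = j1779:
pole (s+550): 550 + j1779 → |·| = √(550²+1779²) = √3467341 ≈ 1862.1, ∠ = arctan(1779/550) ≈ 72.82°
pole at origin: |s| = 1779, ∠ = 90.00° (in denominator)
∠L = 0.00° − 162.82° = -162.82°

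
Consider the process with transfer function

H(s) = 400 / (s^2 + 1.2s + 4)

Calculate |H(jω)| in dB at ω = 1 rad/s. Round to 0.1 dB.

41.9 dB

At s = jω = j1:
quadratic: (j1)² + 1.2·j1 + 4 = 3 + j1.2 → |·| ≈ 3.2311, ∠ ≈ 21.80°
|H| = 400 / 3.2311 ≈ 123.8
Gain = 20 log₁₀(123.8) ≈ 41.85 dB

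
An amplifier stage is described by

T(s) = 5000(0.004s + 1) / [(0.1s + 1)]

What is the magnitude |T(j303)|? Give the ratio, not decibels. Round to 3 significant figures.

At ω = 303 rad/s:
zero (1 + j303·0.004) = 1 + j1.212 → |·| ≈ 1.5713, ∠ ≈ 50.47°
pole (1 + j303·0.1) = 1 + j30.3 → |·| ≈ 30.316, ∠ ≈ 88.11°
|T| = 5000 · 1.5713 / (30.316) ≈ 259.15

259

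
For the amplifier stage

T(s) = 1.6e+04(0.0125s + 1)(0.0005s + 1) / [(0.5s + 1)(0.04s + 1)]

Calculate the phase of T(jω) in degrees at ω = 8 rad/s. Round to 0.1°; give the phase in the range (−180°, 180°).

At ω = 8 rad/s:
zero (1 + j8·0.0125) = 1 + j0.1 → |·| ≈ 1.005, ∠ ≈ 5.71°
zero (1 + j8·0.0005) = 1 + j0.004 → |·| ≈ 1, ∠ ≈ 0.23°
pole (1 + j8·0.5) = 1 + j4 → |·| ≈ 4.1231, ∠ ≈ 75.96°
pole (1 + j8·0.04) = 1 + j0.32 → |·| ≈ 1.05, ∠ ≈ 17.74°
∠T = (5.71° + 0.23°) − (75.96° + 17.74°) = -87.76°

-87.8°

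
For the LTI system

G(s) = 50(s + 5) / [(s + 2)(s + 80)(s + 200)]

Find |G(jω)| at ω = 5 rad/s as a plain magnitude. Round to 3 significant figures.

At s = jω = j5:
zero (s+5): 5 + j5 → |·| = √(5²+5²) = √50 ≈ 7.0711, ∠ = arctan(5/5) ≈ 45.00°
pole (s+2): 2 + j5 → |·| = √(2²+5²) = √29 ≈ 5.3852, ∠ = arctan(5/2) ≈ 68.20°
pole (s+80): 80 + j5 → |·| = √(80²+5²) = √6425 ≈ 80.156, ∠ = arctan(5/80) ≈ 3.58°
pole (s+200): 200 + j5 → |·| = √(200²+5²) = √40025 ≈ 200.06, ∠ = arctan(5/200) ≈ 1.43°
|G| = 50 · 7.0711 / 86357 ≈ 0.0040941

0.00409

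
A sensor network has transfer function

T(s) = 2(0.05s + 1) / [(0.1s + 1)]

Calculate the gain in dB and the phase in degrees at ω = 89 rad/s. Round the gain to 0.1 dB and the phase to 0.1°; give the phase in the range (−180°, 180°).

0.2 dB, -6.3°

At ω = 89 rad/s:
zero (1 + j89·0.05) = 1 + j4.45 → |·| ≈ 4.561, ∠ ≈ 77.33°
pole (1 + j89·0.1) = 1 + j8.9 → |·| ≈ 8.956, ∠ ≈ 83.59°
|T| = 2 · 4.561 / (8.956) ≈ 1.0185
Gain = 20 log₁₀(1.0185) ≈ 0.16 dB
∠T = (77.33°) − (83.59°) = -6.26°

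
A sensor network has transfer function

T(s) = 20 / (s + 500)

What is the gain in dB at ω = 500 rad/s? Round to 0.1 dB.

Substitute s = j500:
Numerator: 20 = 20 + j0
Denominator: (j500) + 500 = 500 + j500
|N| = √(20² + 0²) ≈ 20, ∠N ≈ 0.00°
|D| = √(500² + 500²) ≈ 707.11, ∠D ≈ 45.00°
|T| = 20 / 707.11 ≈ 0.028284
Gain = 20 log₁₀(0.028284) ≈ -30.97 dB

-31.0 dB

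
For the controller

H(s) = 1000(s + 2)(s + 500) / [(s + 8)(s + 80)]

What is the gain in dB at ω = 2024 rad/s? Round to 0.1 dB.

At s = jω = j2024:
zero (s+2): 2 + j2024 → |·| = √(2²+2024²) = √4096580 ≈ 2024, ∠ = arctan(2024/2) ≈ 89.94°
zero (s+500): 500 + j2024 → |·| = √(500²+2024²) = √4346576 ≈ 2084.8, ∠ = arctan(2024/500) ≈ 76.12°
pole (s+8): 8 + j2024 → |·| = √(8²+2024²) = √4096640 ≈ 2024, ∠ = arctan(2024/8) ≈ 89.77°
pole (s+80): 80 + j2024 → |·| = √(80²+2024²) = √4102976 ≈ 2025.6, ∠ = arctan(2024/80) ≈ 87.74°
|H| = 1000 · 4.2196e+06 / 4.0998e+06 ≈ 1029.2
Gain = 20 log₁₀(1029.2) ≈ 60.25 dB

60.3 dB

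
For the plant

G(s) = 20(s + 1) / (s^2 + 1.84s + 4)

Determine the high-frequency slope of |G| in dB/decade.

Each pole contributes −20 dB/decade at high frequency; each zero contributes +20 dB/decade.
Net: 1 zero(s) − 2 pole(s) → -20 dB/decade.

-20 dB/decade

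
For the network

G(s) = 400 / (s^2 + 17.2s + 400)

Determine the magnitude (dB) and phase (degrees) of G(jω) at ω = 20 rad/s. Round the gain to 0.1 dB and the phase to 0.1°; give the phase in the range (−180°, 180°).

At s = jω = j20:
quadratic: (j20)² + 17.2·j20 + 400 = 0 + j344 → |·| ≈ 344, ∠ ≈ 90.00°
|G| = 400 / 344 ≈ 1.1628
Gain = 20 log₁₀(1.1628) ≈ 1.31 dB
∠G = 0.00° − 90.00° = -90.00°

1.3 dB, -90.0°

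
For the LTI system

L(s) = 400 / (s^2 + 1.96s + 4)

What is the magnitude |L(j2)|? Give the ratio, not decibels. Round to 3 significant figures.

102

At s = jω = j2:
quadratic: (j2)² + 1.96·j2 + 4 = 0 + j3.92 → |·| ≈ 3.92, ∠ ≈ 90.00°
|L| = 400 / 3.92 ≈ 102.04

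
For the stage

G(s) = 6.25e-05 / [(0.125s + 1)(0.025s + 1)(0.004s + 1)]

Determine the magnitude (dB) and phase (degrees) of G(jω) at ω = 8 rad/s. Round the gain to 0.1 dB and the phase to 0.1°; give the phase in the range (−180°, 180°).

-87.3 dB, -58.1°

At ω = 8 rad/s:
pole (1 + j8·0.125) = 1 + j1 → |·| ≈ 1.4142, ∠ ≈ 45.00°
pole (1 + j8·0.025) = 1 + j0.2 → |·| ≈ 1.0198, ∠ ≈ 11.31°
pole (1 + j8·0.004) = 1 + j0.032 → |·| ≈ 1.0005, ∠ ≈ 1.83°
|G| = 6.25e-05 · 1 / (1.4142 · 1.0198 · 1.0005) ≈ 4.3315e-05
Gain = 20 log₁₀(4.3315e-05) ≈ -87.27 dB
∠G = (0°) − (45.00° + 11.31° + 1.83°) = -58.14°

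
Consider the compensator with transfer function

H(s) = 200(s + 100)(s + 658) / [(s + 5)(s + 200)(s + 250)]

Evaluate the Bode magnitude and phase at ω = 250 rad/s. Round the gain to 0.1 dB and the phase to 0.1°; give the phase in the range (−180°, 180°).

2.5 dB, -96.2°

At s = jω = j250:
zero (s+100): 100 + j250 → |·| = √(100²+250²) = √72500 ≈ 269.26, ∠ = arctan(250/100) ≈ 68.20°
zero (s+658): 658 + j250 → |·| = √(658²+250²) = √495464 ≈ 703.89, ∠ = arctan(250/658) ≈ 20.80°
pole (s+5): 5 + j250 → |·| = √(5²+250²) = √62525 ≈ 250.05, ∠ = arctan(250/5) ≈ 88.85°
pole (s+200): 200 + j250 → |·| = √(200²+250²) = √102500 ≈ 320.16, ∠ = arctan(250/200) ≈ 51.34°
pole (s+250): 250 + j250 → |·| = √(250²+250²) = √125000 ≈ 353.55, ∠ = arctan(250/250) ≈ 45.00°
|H| = 200 · 1.8953e+05 / 2.8304e+07 ≈ 1.3392
Gain = 20 log₁₀(1.3392) ≈ 2.54 dB
∠H = 89.00° − 185.19° = -96.19°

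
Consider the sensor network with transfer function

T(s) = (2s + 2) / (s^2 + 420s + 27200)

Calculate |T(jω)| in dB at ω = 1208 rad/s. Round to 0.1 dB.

Substitute s = j1208:
Numerator: 2(j1208) + 2 = 2 + j2416
Denominator: (j1208)^2 + 420(j1208) + 27200 = -1432064 + j507360
|N| = √(2² + 2416²) ≈ 2416, ∠N ≈ 89.95°
|D| = √(1432064² + 507360²) ≈ 1.5193e+06, ∠D ≈ 160.49°
|T| = 2416 / 1.5193e+06 ≈ 0.0015902
Gain = 20 log₁₀(0.0015902) ≈ -55.97 dB

-56.0 dB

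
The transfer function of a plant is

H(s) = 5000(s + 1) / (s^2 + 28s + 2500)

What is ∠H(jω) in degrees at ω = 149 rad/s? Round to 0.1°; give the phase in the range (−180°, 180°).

-78.4°

At s = jω = j149:
zero (s+1): 1 + j149 → |·| = √(1²+149²) = √22202 ≈ 149, ∠ = arctan(149/1) ≈ 89.62°
quadratic: (j149)² + 28·j149 + 2500 = -19701 + j4172 → |·| ≈ 20138, ∠ ≈ 168.04°
∠H = 89.62° − 168.04° = -78.42°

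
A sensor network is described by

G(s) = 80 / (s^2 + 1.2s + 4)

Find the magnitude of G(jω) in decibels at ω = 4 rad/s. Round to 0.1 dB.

15.8 dB

At s = jω = j4:
quadratic: (j4)² + 1.2·j4 + 4 = -12 + j4.8 → |·| ≈ 12.924, ∠ ≈ 158.20°
|G| = 80 / 12.924 ≈ 6.19
Gain = 20 log₁₀(6.19) ≈ 15.83 dB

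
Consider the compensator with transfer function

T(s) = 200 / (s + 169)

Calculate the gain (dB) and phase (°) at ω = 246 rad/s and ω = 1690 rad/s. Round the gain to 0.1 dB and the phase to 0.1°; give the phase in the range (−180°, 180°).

ω = 246: -3.5 dB, -55.5°; ω = 1690: -18.6 dB, -84.3°

At s = jω = j246:
pole (s+169): 169 + j246 → |·| = √(169²+246²) = √89077 ≈ 298.46, ∠ = arctan(246/169) ≈ 55.51°
|T| = 200 / 298.46 ≈ 0.67011
Gain = 20 log₁₀(0.67011) ≈ -3.48 dB
∠T = 0.00° − 55.51° = -55.51°

At s = jω = j1690:
pole (s+169): 169 + j1690 → |·| = √(169²+1690²) = √2884661 ≈ 1698.4, ∠ = arctan(1690/169) ≈ 84.29°
|T| = 200 / 1698.4 ≈ 0.11776
Gain = 20 log₁₀(0.11776) ≈ -18.58 dB
∠T = 0.00° − 84.29° = -84.29°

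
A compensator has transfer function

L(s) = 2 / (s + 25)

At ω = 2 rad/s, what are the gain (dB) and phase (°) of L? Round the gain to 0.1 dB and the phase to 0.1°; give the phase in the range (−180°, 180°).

-22.0 dB, -4.6°

At s = jω = j2:
pole (s+25): 25 + j2 → |·| = √(25²+2²) = √629 ≈ 25.08, ∠ = arctan(2/25) ≈ 4.57°
|L| = 2 / 25.08 ≈ 0.079745
Gain = 20 log₁₀(0.079745) ≈ -21.97 dB
∠L = 0.00° − 4.57° = -4.57°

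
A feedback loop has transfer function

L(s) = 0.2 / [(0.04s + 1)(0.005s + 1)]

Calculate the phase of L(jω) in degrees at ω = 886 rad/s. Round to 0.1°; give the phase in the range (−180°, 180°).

At ω = 886 rad/s:
pole (1 + j886·0.04) = 1 + j35.44 → |·| ≈ 35.454, ∠ ≈ 88.38°
pole (1 + j886·0.005) = 1 + j4.43 → |·| ≈ 4.5415, ∠ ≈ 77.28°
∠L = (0°) − (88.38° + 77.28°) = -165.66°

-165.7°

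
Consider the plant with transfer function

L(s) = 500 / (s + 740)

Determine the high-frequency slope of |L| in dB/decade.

Each pole contributes −20 dB/decade at high frequency; each zero contributes +20 dB/decade.
Net: 0 zero(s) − 1 pole(s) → -20 dB/decade.

-20 dB/decade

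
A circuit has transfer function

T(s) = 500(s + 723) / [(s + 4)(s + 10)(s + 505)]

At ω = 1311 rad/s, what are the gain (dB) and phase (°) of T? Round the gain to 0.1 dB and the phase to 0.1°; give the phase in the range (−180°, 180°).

-70.2 dB, 172.8°

At s = jω = j1311:
zero (s+723): 723 + j1311 → |·| = √(723²+1311²) = √2241450 ≈ 1497.1, ∠ = arctan(1311/723) ≈ 61.12°
pole (s+4): 4 + j1311 → |·| = √(4²+1311²) = √1718737 ≈ 1311, ∠ = arctan(1311/4) ≈ 89.83°
pole (s+10): 10 + j1311 → |·| = √(10²+1311²) = √1718821 ≈ 1311, ∠ = arctan(1311/10) ≈ 89.56°
pole (s+505): 505 + j1311 → |·| = √(505²+1311²) = √1973746 ≈ 1404.9, ∠ = arctan(1311/505) ≈ 68.93°
|T| = 500 · 1497.1 / 2.4146e+09 ≈ 0.00031001
Gain = 20 log₁₀(0.00031001) ≈ -70.17 dB
∠T = 61.12° − 248.32° = -187.20° ≡ 172.80° (principal value)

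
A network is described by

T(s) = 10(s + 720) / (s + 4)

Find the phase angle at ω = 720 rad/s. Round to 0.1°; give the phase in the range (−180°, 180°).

-44.7°

At s = jω = j720:
zero (s+720): 720 + j720 → |·| = √(720²+720²) = √1036800 ≈ 1018.2, ∠ = arctan(720/720) ≈ 45.00°
pole (s+4): 4 + j720 → |·| = √(4²+720²) = √518416 ≈ 720.01, ∠ = arctan(720/4) ≈ 89.68°
∠T = 45.00° − 89.68° = -44.68°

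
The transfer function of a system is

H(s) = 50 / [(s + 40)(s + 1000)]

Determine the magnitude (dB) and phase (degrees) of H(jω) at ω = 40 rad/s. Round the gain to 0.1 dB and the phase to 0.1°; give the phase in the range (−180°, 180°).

At s = jω = j40:
pole (s+40): 40 + j40 → |·| = √(40²+40²) = √3200 ≈ 56.569, ∠ = arctan(40/40) ≈ 45.00°
pole (s+1000): 1000 + j40 → |·| = √(1000²+40²) = √1001600 ≈ 1000.8, ∠ = arctan(40/1000) ≈ 2.29°
|H| = 50 / 56614 ≈ 0.00088317
Gain = 20 log₁₀(0.00088317) ≈ -61.08 dB
∠H = 0.00° − 47.29° = -47.29°

-61.1 dB, -47.3°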